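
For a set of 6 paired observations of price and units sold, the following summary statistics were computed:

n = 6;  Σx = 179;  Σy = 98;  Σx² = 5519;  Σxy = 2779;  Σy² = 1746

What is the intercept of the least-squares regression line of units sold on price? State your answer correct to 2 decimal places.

Sxx = Σx² − (Σx)²/n = 5519 − 5340.166667 = 178.833333
Sxy = Σxy − (Σx)(Σy)/n = 2779 − 2923.666667 = -144.666667
b = Sxy/Sxx = -144.666667/178.833333 = -0.808947
a = ȳ − b·x̄ = 16.333333 − (-0.808947)·29.833333 = 40.466915

40.47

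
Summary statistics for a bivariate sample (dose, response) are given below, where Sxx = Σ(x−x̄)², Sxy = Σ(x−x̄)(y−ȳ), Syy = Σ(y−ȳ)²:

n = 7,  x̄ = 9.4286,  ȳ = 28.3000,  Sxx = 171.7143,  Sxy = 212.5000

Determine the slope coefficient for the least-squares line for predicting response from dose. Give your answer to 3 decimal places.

b = Sxy/Sxx = 212.5/171.7143 = 1.237521

1.238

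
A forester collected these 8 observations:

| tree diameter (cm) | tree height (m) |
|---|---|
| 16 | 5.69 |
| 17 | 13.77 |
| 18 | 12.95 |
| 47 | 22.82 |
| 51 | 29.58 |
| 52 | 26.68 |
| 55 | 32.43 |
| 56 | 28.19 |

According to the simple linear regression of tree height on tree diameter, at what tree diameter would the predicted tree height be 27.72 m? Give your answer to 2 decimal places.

n = 8, Σx = 312, Σy = 172.11, Σxy = 7889, Σx² = 14544
Sxx = Σx² − (Σx)²/n = 14544 − 12168 = 2376
Sxy = Σxy − (Σx)(Σy)/n = 7889 − 6712.29 = 1176.71
b = Sxy/Sxx = 1176.71/2376 = 0.495248
a = ȳ − b·x̄ = 21.51375 − 0.495248·39 = 2.199066
Set a + b·x = 27.72: x = (27.72 − 2.199066) / 0.495248 = 51.531592

51.53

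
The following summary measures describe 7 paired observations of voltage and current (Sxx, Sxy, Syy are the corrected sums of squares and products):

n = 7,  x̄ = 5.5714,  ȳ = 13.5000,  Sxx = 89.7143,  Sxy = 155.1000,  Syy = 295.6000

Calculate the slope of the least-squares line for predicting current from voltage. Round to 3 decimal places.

b = Sxy/Sxx = 155.1/89.7143 = 1.728821

1.729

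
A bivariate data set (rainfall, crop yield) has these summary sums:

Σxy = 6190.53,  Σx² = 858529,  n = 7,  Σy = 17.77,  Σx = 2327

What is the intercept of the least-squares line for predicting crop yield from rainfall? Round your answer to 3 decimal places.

1.430

Sxx = Σx² − (Σx)²/n = 858529 − 773561.285714 = 84967.714286
Sxy = Σxy − (Σx)(Σy)/n = 6190.53 − 5907.255714 = 283.274286
b = Sxy/Sxx = 283.274286/84967.714286 = 0.003334
a = ȳ − b·x̄ = 2.538571 − 0.003334·332.428571 = 1.430286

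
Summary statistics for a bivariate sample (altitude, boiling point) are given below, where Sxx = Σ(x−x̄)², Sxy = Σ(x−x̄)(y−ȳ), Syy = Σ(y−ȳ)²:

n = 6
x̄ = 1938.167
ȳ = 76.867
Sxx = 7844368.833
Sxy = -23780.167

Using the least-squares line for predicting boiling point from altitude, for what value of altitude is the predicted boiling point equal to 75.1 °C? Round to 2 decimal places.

2521.05

b = Sxy/Sxx = -23780.167/7844368.833 = -0.003031
a = ȳ − b·x̄ = 76.867 − (-0.003031)·1938.167 = 82.742544
Set a + b·x = 75.1: x = (75.1 − 82.742544) / (-0.003031) = 2521.047672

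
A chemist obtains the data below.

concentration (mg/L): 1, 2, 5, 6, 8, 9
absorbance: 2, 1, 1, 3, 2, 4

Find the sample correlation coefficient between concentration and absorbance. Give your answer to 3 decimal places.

0.635

n = 6, Σx = 31, Σy = 13, Σxy = 79, Σx² = 211, Σy² = 35
Sxx = Σx² − (Σx)²/n = 211 − 160.166667 = 50.833333
Sxy = Σxy − (Σx)(Σy)/n = 79 − 67.166667 = 11.833333
Syy = Σy² − (Σy)²/n = 35 − 28.166667 = 6.833333
r = Sxy/√(Sxx·Syy) = 11.833333/√(347.361111) = 11.833333/18.637626 = 0.634916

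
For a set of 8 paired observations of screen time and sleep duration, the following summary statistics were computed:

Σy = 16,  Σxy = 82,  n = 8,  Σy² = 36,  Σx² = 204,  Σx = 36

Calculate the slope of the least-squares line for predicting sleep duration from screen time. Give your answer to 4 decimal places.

0.2381

Sxx = Σx² − (Σx)²/n = 204 − 162 = 42
Sxy = Σxy − (Σx)(Σy)/n = 82 − 72 = 10
b = Sxy/Sxx = 10/42 = 0.238095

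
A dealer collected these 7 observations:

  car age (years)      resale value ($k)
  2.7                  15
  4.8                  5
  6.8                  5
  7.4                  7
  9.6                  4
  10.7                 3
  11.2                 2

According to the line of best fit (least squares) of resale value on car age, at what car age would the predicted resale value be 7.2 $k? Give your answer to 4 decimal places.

6.4397

n = 7, Σx = 53.2, Σy = 41, Σxy = 243.2, Σx² = 463.42
Sxx = Σx² − (Σx)²/n = 463.42 − 404.32 = 59.1
Sxy = Σxy − (Σx)(Σy)/n = 243.2 − 311.6 = -68.4
b = Sxy/Sxx = -68.4/59.1 = -1.157360
a = ȳ − b·x̄ = 5.857143 − (-1.157360)·7.6 = 14.653082
Set a + b·x = 7.2: x = (7.2 − 14.653082) / (-1.157360) = 6.439724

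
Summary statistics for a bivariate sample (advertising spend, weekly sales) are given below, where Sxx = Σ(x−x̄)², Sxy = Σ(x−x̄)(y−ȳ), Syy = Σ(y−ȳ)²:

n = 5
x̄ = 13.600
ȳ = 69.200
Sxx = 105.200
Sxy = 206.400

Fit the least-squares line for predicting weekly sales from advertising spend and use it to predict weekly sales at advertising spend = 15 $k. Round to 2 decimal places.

b = Sxy/Sxx = 206.4/105.2 = 1.961977
a = ȳ − b·x̄ = 69.2 − 1.961977·13.6 = 42.517110
ŷ(15) = a + b·15 = 42.517110 + 1.961977·15 = 71.946768

71.95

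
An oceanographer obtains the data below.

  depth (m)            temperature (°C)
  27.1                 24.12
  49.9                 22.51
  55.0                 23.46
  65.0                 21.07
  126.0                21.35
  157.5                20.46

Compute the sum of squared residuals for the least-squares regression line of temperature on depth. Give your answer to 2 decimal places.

3.32

n = 6, Σx = 480.5, Σy = 132.97, Σxy = 10349.301, Σx² = 51156.67, Σy² = 2957.2251
Sxx = Σx² − (Σx)²/n = 51156.67 − 38480.041667 = 12676.628333
Sxy = Σxy − (Σx)(Σy)/n = 10349.301 − 10648.680833 = -299.379833
Syy = Σy² − (Σy)²/n = 2957.2251 − 2946.836817 = 10.388283
b = Sxy/Sxx = -299.379833/12676.628333 = -0.023617
SSE = Syy − b·Sxy = 10.388283 − (-0.023617)·(-299.379833) = 3.317927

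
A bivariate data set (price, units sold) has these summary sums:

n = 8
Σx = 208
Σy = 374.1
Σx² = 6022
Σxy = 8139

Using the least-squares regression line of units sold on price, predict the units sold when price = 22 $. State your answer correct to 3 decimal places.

Sxx = Σx² − (Σx)²/n = 6022 − 5408 = 614
Sxy = Σxy − (Σx)(Σy)/n = 8139 − 9726.6 = -1587.6
b = Sxy/Sxx = -1587.6/614 = -2.585668
a = ȳ − b·x̄ = 46.7625 − (-2.585668)·26 = 113.989862
ŷ(22) = a + b·22 = 113.989862 + (-2.585668)·22 = 57.105171

57.105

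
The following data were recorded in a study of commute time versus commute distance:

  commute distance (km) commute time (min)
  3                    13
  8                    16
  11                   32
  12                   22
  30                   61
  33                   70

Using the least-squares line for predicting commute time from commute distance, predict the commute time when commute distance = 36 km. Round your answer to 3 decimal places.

n = 6, Σx = 97, Σy = 214, Σxy = 4923, Σx² = 2327
Sxx = Σx² − (Σx)²/n = 2327 − 1568.166667 = 758.833333
Sxy = Σxy − (Σx)(Σy)/n = 4923 − 3459.666667 = 1463.333333
b = Sxy/Sxx = 1463.333333/758.833333 = 1.928399
a = ȳ − b·x̄ = 35.666667 − 1.928399·16.166667 = 4.490885
ŷ(36) = a + b·36 = 4.490885 + 1.928399·36 = 73.913244

73.913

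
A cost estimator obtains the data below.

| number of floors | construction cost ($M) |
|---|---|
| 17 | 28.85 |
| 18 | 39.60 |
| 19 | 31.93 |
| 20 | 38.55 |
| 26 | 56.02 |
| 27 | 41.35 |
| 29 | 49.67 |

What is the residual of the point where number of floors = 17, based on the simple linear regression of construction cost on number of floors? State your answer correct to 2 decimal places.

n = 7, Σx = 156, Σy = 285.97, Σxy = 6594.32, Σx² = 3620
Sxx = Σx² − (Σx)²/n = 3620 − 3476.571429 = 143.428571
Sxy = Σxy − (Σx)(Σy)/n = 6594.32 − 6373.045714 = 221.274286
b = Sxy/Sxx = 221.274286/143.428571 = 1.542749
a = ȳ − b·x̄ = 40.852857 − 1.542749·22.285714 = 6.471594
ŷ(17) = 6.471594 + 1.542749·17 = 32.698327
residual = y − ŷ = 28.85 − 32.698327 = -3.848327

-3.85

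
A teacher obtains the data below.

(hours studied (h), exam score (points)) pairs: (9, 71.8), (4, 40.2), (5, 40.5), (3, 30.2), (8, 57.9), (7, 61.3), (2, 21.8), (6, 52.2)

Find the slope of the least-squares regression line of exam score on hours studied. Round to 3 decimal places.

6.708

n = 8, Σx = 44, Σy = 375.9, Σxy = 2349.2, Σx² = 284
Sxx = Σx² − (Σx)²/n = 284 − 242 = 42
Sxy = Σxy − (Σx)(Σy)/n = 2349.2 − 2067.45 = 281.75
b = Sxy/Sxx = 281.75/42 = 6.708333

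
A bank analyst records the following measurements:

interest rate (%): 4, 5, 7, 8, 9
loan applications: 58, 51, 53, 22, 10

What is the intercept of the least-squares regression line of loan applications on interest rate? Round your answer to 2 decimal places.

98.81

n = 5, Σx = 33, Σy = 194, Σxy = 1124, Σx² = 235
Sxx = Σx² − (Σx)²/n = 235 − 217.8 = 17.2
Sxy = Σxy − (Σx)(Σy)/n = 1124 − 1280.4 = -156.4
b = Sxy/Sxx = -156.4/17.2 = -9.093023
a = ȳ − b·x̄ = 38.8 − (-9.093023)·6.6 = 98.813953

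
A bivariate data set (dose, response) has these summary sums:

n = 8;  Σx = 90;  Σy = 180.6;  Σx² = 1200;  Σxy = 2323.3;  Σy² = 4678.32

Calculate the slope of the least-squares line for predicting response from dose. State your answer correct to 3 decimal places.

1.555

Sxx = Σx² − (Σx)²/n = 1200 − 1012.5 = 187.5
Sxy = Σxy − (Σx)(Σy)/n = 2323.3 − 2031.75 = 291.55
b = Sxy/Sxx = 291.55/187.5 = 1.554933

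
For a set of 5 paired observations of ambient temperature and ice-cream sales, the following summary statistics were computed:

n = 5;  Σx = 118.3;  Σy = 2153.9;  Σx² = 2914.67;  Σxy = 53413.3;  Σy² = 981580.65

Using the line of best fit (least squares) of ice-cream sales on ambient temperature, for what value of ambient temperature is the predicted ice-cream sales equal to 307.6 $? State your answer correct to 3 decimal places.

Sxx = Σx² − (Σx)²/n = 2914.67 − 2798.978 = 115.692
Sxy = Σxy − (Σx)(Σy)/n = 53413.3 − 50961.274 = 2452.026
b = Sxy/Sxx = 2452.026/115.692 = 21.194430
a = ȳ − b·x̄ = 430.78 − 21.194430·23.66 = -70.680215
Set a + b·x = 307.6: x = (307.6 − (-70.680215)) / 21.194430 = 17.848096

17.848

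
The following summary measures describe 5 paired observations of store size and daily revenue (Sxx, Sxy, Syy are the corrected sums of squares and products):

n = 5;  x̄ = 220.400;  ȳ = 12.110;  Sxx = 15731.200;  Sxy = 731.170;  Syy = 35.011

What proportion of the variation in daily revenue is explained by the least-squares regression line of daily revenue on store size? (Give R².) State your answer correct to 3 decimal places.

R² = Sxy²/(Sxx·Syy) = (731.17)²/(15731.2·35.011) = 0.970667

0.971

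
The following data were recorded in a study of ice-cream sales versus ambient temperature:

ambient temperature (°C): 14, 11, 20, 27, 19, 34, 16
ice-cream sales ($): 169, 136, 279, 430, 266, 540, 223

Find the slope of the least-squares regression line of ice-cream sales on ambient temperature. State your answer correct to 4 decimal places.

n = 7, Σx = 141, Σy = 2043, Σxy = 48034, Σx² = 3219
Sxx = Σx² − (Σx)²/n = 3219 − 2840.142857 = 378.857143
Sxy = Σxy − (Σx)(Σy)/n = 48034 − 41151.857143 = 6882.142857
b = Sxy/Sxx = 6882.142857/378.857143 = 18.165535

18.1655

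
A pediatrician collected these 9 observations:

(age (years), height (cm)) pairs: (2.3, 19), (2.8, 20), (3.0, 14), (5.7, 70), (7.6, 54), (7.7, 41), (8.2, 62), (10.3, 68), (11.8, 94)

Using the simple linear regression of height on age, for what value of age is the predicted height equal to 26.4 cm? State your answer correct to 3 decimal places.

3.463

n = 9, Σx = 59.4, Σy = 442, Σxy = 3584.8, Σx² = 484.24
Sxx = Σx² − (Σx)²/n = 484.24 − 392.04 = 92.2
Sxy = Σxy − (Σx)(Σy)/n = 3584.8 − 2917.2 = 667.6
b = Sxy/Sxx = 667.6/92.2 = 7.240781
a = ȳ − b·x̄ = 49.111111 − 7.240781·6.6 = 1.321957
Set a + b·x = 26.4: x = (26.4 − 1.321957) / 7.240781 = 3.463445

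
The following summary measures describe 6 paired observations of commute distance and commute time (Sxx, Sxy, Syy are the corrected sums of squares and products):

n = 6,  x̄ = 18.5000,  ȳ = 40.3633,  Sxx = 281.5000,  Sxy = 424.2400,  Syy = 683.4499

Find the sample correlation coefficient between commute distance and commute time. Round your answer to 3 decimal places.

0.967

r = Sxy/√(Sxx·Syy) = 424.24/√(192391.14685) = 424.24/438.624152 = 0.967206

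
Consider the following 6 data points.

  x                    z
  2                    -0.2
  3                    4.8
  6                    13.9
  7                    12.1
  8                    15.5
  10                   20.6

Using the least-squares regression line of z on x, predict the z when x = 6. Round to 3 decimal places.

n = 6, Σx = 36, Σy = 66.7, Σxy = 512.1, Σx² = 262
Sxx = Σx² − (Σx)²/n = 262 − 216 = 46
Sxy = Σxy − (Σx)(Σy)/n = 512.1 − 400.2 = 111.9
b = Sxy/Sxx = 111.9/46 = 2.432609
a = ȳ − b·x̄ = 11.116667 − 2.432609·6 = -3.478986
ŷ(6) = a + b·6 = -3.478986 + 2.432609·6 = 11.116667

11.117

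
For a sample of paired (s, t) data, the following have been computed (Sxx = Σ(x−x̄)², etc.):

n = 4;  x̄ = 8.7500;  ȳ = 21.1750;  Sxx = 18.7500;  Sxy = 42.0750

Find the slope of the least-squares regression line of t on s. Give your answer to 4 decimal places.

2.2440

b = Sxy/Sxx = 42.075/18.75 = 2.244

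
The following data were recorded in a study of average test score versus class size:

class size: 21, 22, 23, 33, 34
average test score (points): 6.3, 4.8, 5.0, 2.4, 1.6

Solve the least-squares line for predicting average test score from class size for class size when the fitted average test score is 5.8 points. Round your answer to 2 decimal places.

20.64

n = 5, Σx = 133, Σy = 20.1, Σxy = 486.5, Σx² = 3699
Sxx = Σx² − (Σx)²/n = 3699 − 3537.8 = 161.2
Sxy = Σxy − (Σx)(Σy)/n = 486.5 − 534.66 = -48.16
b = Sxy/Sxx = -48.16/161.2 = -0.298759
a = ȳ − b·x̄ = 4.02 − (-0.298759)·26.6 = 11.966998
Set a + b·x = 5.8: x = (5.8 − 11.966998) / (-0.298759) = 20.642027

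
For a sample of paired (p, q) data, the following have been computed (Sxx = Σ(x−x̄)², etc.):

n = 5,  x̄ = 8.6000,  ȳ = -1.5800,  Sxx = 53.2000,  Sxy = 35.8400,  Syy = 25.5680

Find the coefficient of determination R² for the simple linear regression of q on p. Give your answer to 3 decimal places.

R² = Sxy²/(Sxx·Syy) = (35.84)²/(53.2·25.568) = 0.944338

0.944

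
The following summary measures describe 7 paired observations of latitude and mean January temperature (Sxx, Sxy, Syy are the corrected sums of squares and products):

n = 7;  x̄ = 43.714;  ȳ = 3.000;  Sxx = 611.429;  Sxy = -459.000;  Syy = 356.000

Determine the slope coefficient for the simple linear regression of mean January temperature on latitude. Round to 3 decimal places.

b = Sxy/Sxx = -459/611.429 = -0.750700

-0.751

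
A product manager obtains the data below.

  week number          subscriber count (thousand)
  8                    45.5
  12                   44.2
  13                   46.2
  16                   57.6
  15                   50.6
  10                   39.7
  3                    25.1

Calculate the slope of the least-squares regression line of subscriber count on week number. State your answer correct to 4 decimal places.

n = 7, Σx = 77, Σy = 308.9, Σxy = 3647.9, Σx² = 967
Sxx = Σx² − (Σx)²/n = 967 − 847 = 120
Sxy = Σxy − (Σx)(Σy)/n = 3647.9 − 3397.9 = 250
b = Sxy/Sxx = 250/120 = 2.083333

2.0833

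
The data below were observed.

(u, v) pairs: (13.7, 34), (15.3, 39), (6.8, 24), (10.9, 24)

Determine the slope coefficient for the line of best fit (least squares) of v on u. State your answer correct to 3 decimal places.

n = 4, Σx = 46.7, Σy = 121, Σxy = 1487.3, Σx² = 586.83
Sxx = Σx² − (Σx)²/n = 586.83 − 545.2225 = 41.6075
Sxy = Σxy − (Σx)(Σy)/n = 1487.3 − 1412.675 = 74.625
b = Sxy/Sxx = 74.625/41.6075 = 1.793547

1.794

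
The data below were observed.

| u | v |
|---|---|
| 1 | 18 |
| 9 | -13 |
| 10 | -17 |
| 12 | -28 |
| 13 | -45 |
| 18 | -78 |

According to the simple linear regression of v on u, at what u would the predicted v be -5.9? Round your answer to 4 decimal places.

n = 6, Σx = 63, Σy = -163, Σxy = -2594, Σx² = 819
Sxx = Σx² − (Σx)²/n = 819 − 661.5 = 157.5
Sxy = Σxy − (Σx)(Σy)/n = -2594 − (-1711.5) = -882.5
b = Sxy/Sxx = -882.5/157.5 = -5.603175
a = ȳ − b·x̄ = -27.166667 − (-5.603175)·10.5 = 31.666667
Set a + b·x = -5.9: x = (-5.9 − 31.666667) / (-5.603175) = 6.704533

6.7045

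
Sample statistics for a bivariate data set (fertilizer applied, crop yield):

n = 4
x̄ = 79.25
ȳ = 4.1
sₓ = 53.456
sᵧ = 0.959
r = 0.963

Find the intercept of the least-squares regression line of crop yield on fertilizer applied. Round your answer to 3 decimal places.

b = r · sᵧ/sₓ = 0.963 · 0.959/53.456 = 0.017276
a = ȳ − b·x̄ = 4.1 − 0.017276·79.25 = 2.730860

2.731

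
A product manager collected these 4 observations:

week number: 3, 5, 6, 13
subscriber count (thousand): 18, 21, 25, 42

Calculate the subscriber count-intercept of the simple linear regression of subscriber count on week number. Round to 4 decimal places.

9.9075

n = 4, Σx = 27, Σy = 106, Σxy = 855, Σx² = 239
Sxx = Σx² − (Σx)²/n = 239 − 182.25 = 56.75
Sxy = Σxy − (Σx)(Σy)/n = 855 − 715.5 = 139.5
b = Sxy/Sxx = 139.5/56.75 = 2.458150
a = ȳ − b·x̄ = 26.5 − 2.458150·6.75 = 9.907489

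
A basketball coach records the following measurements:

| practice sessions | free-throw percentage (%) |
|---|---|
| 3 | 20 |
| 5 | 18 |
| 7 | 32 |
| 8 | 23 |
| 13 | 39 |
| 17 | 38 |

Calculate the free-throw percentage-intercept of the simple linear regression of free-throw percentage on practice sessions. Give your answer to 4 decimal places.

n = 6, Σx = 53, Σy = 170, Σxy = 1711, Σx² = 605
Sxx = Σx² − (Σx)²/n = 605 − 468.166667 = 136.833333
Sxy = Σxy − (Σx)(Σy)/n = 1711 − 1501.666667 = 209.333333
b = Sxy/Sxx = 209.333333/136.833333 = 1.529842
a = ȳ − b·x̄ = 28.333333 − 1.529842·8.833333 = 14.819732

14.8197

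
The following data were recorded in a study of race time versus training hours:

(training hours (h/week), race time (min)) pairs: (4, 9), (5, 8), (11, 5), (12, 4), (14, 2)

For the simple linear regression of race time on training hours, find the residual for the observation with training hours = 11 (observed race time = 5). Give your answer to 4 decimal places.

n = 5, Σx = 46, Σy = 28, Σxy = 207, Σx² = 502
Sxx = Σx² − (Σx)²/n = 502 − 423.2 = 78.8
Sxy = Σxy − (Σx)(Σy)/n = 207 − 257.6 = -50.6
b = Sxy/Sxx = -50.6/78.8 = -0.642132
a = ȳ − b·x̄ = 5.6 − (-0.642132)·9.2 = 11.507614
ŷ(11) = 11.507614 + (-0.642132)·11 = 4.444162
residual = y − ŷ = 5 − 4.444162 = 0.555838

0.5558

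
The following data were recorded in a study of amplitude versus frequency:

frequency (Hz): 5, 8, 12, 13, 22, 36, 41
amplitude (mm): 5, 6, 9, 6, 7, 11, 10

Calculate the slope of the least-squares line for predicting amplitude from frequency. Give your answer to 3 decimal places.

n = 7, Σx = 137, Σy = 54, Σxy = 1219, Σx² = 3863
Sxx = Σx² − (Σx)²/n = 3863 − 2681.285714 = 1181.714286
Sxy = Σxy − (Σx)(Σy)/n = 1219 − 1056.857143 = 162.142857
b = Sxy/Sxx = 162.142857/1181.714286 = 0.137210

0.137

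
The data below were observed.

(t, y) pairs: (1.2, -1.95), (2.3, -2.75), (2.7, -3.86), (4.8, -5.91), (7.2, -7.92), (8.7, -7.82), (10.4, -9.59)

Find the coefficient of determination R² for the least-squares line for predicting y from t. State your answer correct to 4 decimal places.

n = 7, Σx = 37.3, Σy = -39.8, Σxy = -272.249, Σx² = 272.75, Σy² = 277.0396
Sxx = Σx² − (Σx)²/n = 272.75 − 198.755714 = 73.994286
Sxy = Σxy − (Σx)(Σy)/n = -272.249 − (-212.077143) = -60.171857
Syy = Σy² − (Σy)²/n = 277.0396 − 226.291429 = 50.748171
R² = Sxy²/(Sxx·Syy) = (-60.171857)²/(73.994286·50.748171) = 0.964202

0.9642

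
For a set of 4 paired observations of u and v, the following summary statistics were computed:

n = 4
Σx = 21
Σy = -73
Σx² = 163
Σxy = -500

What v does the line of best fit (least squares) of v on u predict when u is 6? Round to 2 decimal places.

-19.91

Sxx = Σx² − (Σx)²/n = 163 − 110.25 = 52.75
Sxy = Σxy − (Σx)(Σy)/n = -500 − (-383.25) = -116.75
b = Sxy/Sxx = -116.75/52.75 = -2.213270
a = ȳ − b·x̄ = -18.25 − (-2.213270)·5.25 = -6.630332
ŷ(6) = a + b·6 = -6.630332 + (-2.213270)·6 = -19.909953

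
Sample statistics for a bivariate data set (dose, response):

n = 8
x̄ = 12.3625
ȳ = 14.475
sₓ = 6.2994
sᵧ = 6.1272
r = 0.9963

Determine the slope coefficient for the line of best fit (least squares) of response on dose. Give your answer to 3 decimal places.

b = r · sᵧ/sₓ = 0.9963 · 6.1272/6.2994 = 0.969065

0.969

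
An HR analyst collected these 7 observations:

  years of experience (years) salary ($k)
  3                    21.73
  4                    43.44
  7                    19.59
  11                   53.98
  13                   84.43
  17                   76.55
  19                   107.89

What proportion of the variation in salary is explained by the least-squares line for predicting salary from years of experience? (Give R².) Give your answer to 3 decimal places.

n = 7, Σx = 74, Σy = 407.61, Σxy = 5418.71, Σx² = 1014, Σy² = 30285.4145
Sxx = Σx² − (Σx)²/n = 1014 − 782.285714 = 231.714286
Sxy = Σxy − (Σx)(Σy)/n = 5418.71 − 4309.02 = 1109.69
Syy = Σy² − (Σy)²/n = 30285.4145 − 23735.1303 = 6550.2842
R² = Sxy²/(Sxx·Syy) = (1109.69)²/(231.714286·6550.2842) = 0.811317

0.811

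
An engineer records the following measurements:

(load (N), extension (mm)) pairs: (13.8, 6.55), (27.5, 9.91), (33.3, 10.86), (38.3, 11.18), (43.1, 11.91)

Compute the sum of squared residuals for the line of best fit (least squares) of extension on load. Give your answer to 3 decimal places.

n = 5, Σx = 156, Σy = 50.41, Σxy = 1666.068, Σx² = 5380.08, Σy² = 525.8907
Sxx = Σx² − (Σx)²/n = 5380.08 − 4867.2 = 512.88
Sxy = Σxy − (Σx)(Σy)/n = 1666.068 − 1572.792 = 93.276
Syy = Σy² − (Σy)²/n = 525.8907 − 508.23362 = 17.65708
b = Sxy/Sxx = 93.276/512.88 = 0.181867
SSE = Syy − b·Sxy = 17.65708 − 0.181867·93.276 = 0.693244

0.693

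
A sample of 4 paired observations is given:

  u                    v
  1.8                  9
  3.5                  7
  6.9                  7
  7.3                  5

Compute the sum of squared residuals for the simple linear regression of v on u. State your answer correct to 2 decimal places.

n = 4, Σx = 19.5, Σy = 28, Σxy = 125.5, Σx² = 116.39, Σy² = 204
Sxx = Σx² − (Σx)²/n = 116.39 − 95.0625 = 21.3275
Sxy = Σxy − (Σx)(Σy)/n = 125.5 − 136.5 = -11
Syy = Σy² − (Σy)²/n = 204 − 196 = 8
b = Sxy/Sxx = -11/21.3275 = -0.515766
SSE = Syy − b·Sxy = 8 − (-0.515766)·(-11) = 2.326574

2.33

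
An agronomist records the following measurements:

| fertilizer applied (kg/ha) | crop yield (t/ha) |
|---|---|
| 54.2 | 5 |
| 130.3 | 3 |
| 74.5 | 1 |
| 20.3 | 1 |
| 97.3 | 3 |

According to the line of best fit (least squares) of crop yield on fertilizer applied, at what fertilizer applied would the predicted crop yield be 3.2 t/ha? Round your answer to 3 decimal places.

n = 5, Σx = 376.6, Σy = 13, Σxy = 1048.6, Σx² = 35345.36
Sxx = Σx² − (Σx)²/n = 35345.36 − 28365.512 = 6979.848
Sxy = Σxy − (Σx)(Σy)/n = 1048.6 − 979.16 = 69.44
b = Sxy/Sxx = 69.44/6979.848 = 0.009949
a = ȳ − b·x̄ = 2.6 − 0.009949·75.32 = 1.850668
Set a + b·x = 3.2: x = (3.2 − 1.850668) / 0.009949 = 135.629747

135.630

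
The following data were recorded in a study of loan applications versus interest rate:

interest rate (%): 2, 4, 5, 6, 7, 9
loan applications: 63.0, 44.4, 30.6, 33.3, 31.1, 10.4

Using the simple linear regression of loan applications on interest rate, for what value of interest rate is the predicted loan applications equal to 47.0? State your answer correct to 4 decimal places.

3.8215

n = 6, Σx = 33, Σy = 212.8, Σxy = 967.7, Σx² = 211
Sxx = Σx² − (Σx)²/n = 211 − 181.5 = 29.5
Sxy = Σxy − (Σx)(Σy)/n = 967.7 − 1170.4 = -202.7
b = Sxy/Sxx = -202.7/29.5 = -6.871186
a = ȳ − b·x̄ = 35.466667 − (-6.871186)·5.5 = 73.258192
Set a + b·x = 47.0: x = (47.0 − 73.258192) / (-6.871186) = 3.821493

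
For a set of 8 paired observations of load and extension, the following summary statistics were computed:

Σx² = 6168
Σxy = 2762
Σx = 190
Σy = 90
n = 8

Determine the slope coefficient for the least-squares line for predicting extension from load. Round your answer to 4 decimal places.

0.3772

Sxx = Σx² − (Σx)²/n = 6168 − 4512.5 = 1655.5
Sxy = Σxy − (Σx)(Σy)/n = 2762 − 2137.5 = 624.5
b = Sxy/Sxx = 624.5/1655.5 = 0.377227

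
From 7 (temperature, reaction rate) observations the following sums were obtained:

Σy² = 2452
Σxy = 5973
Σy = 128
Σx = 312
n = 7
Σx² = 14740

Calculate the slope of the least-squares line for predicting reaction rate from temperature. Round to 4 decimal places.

0.3213

Sxx = Σx² − (Σx)²/n = 14740 − 13906.285714 = 833.714286
Sxy = Σxy − (Σx)(Σy)/n = 5973 − 5705.142857 = 267.857143
b = Sxy/Sxx = 267.857143/833.714286 = 0.321282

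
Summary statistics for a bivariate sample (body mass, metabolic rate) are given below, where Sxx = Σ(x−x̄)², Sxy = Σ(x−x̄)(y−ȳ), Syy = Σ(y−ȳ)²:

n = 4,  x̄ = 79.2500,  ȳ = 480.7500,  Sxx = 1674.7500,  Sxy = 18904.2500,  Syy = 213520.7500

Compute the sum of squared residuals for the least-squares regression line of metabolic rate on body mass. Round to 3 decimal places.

133.278

b = Sxy/Sxx = 18904.25/1674.75 = 11.287804
SSE = Syy − b·Sxy = 213520.75 − 11.287804·18904.25 = 133.278400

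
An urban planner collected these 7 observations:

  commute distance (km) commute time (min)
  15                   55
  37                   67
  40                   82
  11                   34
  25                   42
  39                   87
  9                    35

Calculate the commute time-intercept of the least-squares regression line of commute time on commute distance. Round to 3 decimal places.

21.216

n = 7, Σx = 176, Σy = 402, Σxy = 11716, Σx² = 5542
Sxx = Σx² − (Σx)²/n = 5542 − 4425.142857 = 1116.857143
Sxy = Σxy − (Σx)(Σy)/n = 11716 − 10107.428571 = 1608.571429
b = Sxy/Sxx = 1608.571429/1116.857143 = 1.440266
a = ȳ − b·x̄ = 57.428571 − 1.440266·25.142857 = 21.216168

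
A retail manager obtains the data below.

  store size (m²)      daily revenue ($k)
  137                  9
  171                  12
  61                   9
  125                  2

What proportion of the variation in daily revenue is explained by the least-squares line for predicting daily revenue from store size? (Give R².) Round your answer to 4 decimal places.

n = 4, Σx = 494, Σy = 32, Σxy = 4084, Σx² = 67356, Σy² = 310
Sxx = Σx² − (Σx)²/n = 67356 − 61009 = 6347
Sxy = Σxy − (Σx)(Σy)/n = 4084 − 3952 = 132
Syy = Σy² − (Σy)²/n = 310 − 256 = 54
R² = Sxy²/(Sxx·Syy) = (132)²/(6347·54) = 0.050838

0.0508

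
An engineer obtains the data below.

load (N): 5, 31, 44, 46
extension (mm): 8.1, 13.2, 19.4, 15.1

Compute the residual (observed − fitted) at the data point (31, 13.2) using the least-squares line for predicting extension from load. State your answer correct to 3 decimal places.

-0.638

n = 4, Σx = 126, Σy = 55.8, Σxy = 1997.9, Σx² = 5038
Sxx = Σx² − (Σx)²/n = 5038 − 3969 = 1069
Sxy = Σxy − (Σx)(Σy)/n = 1997.9 − 1757.7 = 240.2
b = Sxy/Sxx = 240.2/1069 = 0.224696
a = ȳ − b·x̄ = 13.95 − 0.224696·31.5 = 6.872077
ŷ(31) = 6.872077 + 0.224696·31 = 13.837652
residual = y − ŷ = 13.2 − 13.837652 = -0.637652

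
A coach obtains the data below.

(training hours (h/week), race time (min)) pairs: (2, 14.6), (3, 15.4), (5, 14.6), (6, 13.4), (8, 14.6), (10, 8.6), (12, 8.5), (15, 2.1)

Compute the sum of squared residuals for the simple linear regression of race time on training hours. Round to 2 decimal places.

n = 8, Σx = 61, Σy = 91.8, Σxy = 565.1, Σx² = 607, Σy² = 1206.82
Sxx = Σx² − (Σx)²/n = 607 − 465.125 = 141.875
Sxy = Σxy − (Σx)(Σy)/n = 565.1 − 699.975 = -134.875
Syy = Σy² − (Σy)²/n = 1206.82 − 1053.405 = 153.415
b = Sxy/Sxx = -134.875/141.875 = -0.950661
SSE = Syy − b·Sxy = 153.415 − (-0.950661)·(-134.875) = 25.194626

25.19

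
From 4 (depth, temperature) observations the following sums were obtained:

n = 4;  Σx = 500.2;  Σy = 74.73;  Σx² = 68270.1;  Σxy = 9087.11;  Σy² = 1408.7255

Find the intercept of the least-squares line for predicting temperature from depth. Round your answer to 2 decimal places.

24.32

Sxx = Σx² − (Σx)²/n = 68270.1 − 62550.01 = 5720.09
Sxy = Σxy − (Σx)(Σy)/n = 9087.11 − 9344.9865 = -257.8765
b = Sxy/Sxx = -257.8765/5720.09 = -0.045083
a = ȳ − b·x̄ = 18.6825 − (-0.045083)·125.05 = 24.320078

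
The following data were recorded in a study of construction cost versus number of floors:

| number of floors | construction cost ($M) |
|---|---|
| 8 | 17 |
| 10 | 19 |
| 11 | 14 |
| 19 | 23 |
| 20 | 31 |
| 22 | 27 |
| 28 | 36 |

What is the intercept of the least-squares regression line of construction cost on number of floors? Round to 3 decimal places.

n = 7, Σx = 118, Σy = 167, Σxy = 3139, Σx² = 2314
Sxx = Σx² − (Σx)²/n = 2314 − 1989.142857 = 324.857143
Sxy = Σxy − (Σx)(Σy)/n = 3139 − 2815.142857 = 323.857143
b = Sxy/Sxx = 323.857143/324.857143 = 0.996922
a = ȳ − b·x̄ = 23.857143 − 0.996922·16.857143 = 7.051891

7.052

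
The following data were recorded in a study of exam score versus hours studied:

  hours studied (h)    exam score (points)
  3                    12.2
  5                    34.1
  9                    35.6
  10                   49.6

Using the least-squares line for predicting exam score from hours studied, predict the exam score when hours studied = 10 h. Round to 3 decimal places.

46.359

n = 4, Σx = 27, Σy = 131.5, Σxy = 1023.5, Σx² = 215
Sxx = Σx² − (Σx)²/n = 215 − 182.25 = 32.75
Sxy = Σxy − (Σx)(Σy)/n = 1023.5 − 887.625 = 135.875
b = Sxy/Sxx = 135.875/32.75 = 4.148855
a = ȳ − b·x̄ = 32.875 − 4.148855·6.75 = 4.870229
ŷ(10) = a + b·10 = 4.870229 + 4.148855·10 = 46.358779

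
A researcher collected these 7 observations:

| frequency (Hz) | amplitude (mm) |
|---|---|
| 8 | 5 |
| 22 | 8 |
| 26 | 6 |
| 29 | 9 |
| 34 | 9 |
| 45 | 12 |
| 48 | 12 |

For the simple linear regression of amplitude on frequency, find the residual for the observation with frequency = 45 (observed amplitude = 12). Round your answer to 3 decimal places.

0.581

n = 7, Σx = 212, Σy = 61, Σxy = 2055, Σx² = 7550
Sxx = Σx² − (Σx)²/n = 7550 − 6420.571429 = 1129.428571
Sxy = Σxy − (Σx)(Σy)/n = 2055 − 1847.428571 = 207.571429
b = Sxy/Sxx = 207.571429/1129.428571 = 0.183784
a = ȳ − b·x̄ = 8.714286 − 0.183784·30.285714 = 3.148242
ŷ(45) = 3.148242 + 0.183784·45 = 11.418543
residual = y − ŷ = 12 − 11.418543 = 0.581457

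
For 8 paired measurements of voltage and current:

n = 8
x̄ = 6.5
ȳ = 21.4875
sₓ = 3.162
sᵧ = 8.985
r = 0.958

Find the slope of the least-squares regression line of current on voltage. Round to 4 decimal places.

2.7222

b = r · sᵧ/sₓ = 0.958 · 8.985/3.162 = 2.722211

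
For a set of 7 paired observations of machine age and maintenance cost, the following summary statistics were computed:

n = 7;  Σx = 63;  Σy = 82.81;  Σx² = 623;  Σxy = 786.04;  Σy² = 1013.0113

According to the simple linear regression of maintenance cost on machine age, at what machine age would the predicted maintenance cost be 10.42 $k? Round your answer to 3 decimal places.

7.062

Sxx = Σx² − (Σx)²/n = 623 − 567 = 56
Sxy = Σxy − (Σx)(Σy)/n = 786.04 − 745.29 = 40.75
b = Sxy/Sxx = 40.75/56 = 0.727679
a = ȳ − b·x̄ = 11.83 − 0.727679·9 = 5.280893
Set a + b·x = 10.42: x = (10.42 − 5.280893) / 0.727679 = 7.062331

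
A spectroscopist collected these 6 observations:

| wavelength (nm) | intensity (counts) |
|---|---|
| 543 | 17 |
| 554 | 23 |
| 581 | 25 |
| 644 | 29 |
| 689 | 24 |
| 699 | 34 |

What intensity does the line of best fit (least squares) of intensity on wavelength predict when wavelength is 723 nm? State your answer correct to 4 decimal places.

32.0043

n = 6, Σx = 3710, Σy = 152, Σxy = 95476, Σx² = 2317384
Sxx = Σx² − (Σx)²/n = 2317384 − 2294016.666667 = 23367.333333
Sxy = Σxy − (Σx)(Σy)/n = 95476 − 93986.666667 = 1489.333333
b = Sxy/Sxx = 1489.333333/23367.333333 = 0.063736
a = ȳ − b·x̄ = 25.333333 − 0.063736·618.333333 = -14.076574
ŷ(723) = a + b·723 = -14.076574 + 0.063736·723 = 32.004337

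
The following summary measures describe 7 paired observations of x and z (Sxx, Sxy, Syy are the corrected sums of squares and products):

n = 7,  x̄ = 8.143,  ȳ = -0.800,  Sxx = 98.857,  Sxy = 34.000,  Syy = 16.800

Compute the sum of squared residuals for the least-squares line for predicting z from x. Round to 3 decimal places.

5.106

b = Sxy/Sxx = 34/98.857 = 0.343931
SSE = Syy − b·Sxy = 16.8 − 0.343931·34 = 5.106341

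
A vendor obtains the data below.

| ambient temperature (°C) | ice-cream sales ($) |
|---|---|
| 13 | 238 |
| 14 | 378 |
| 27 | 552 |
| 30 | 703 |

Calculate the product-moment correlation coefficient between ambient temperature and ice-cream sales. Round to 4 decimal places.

0.9557

n = 4, Σx = 84, Σy = 1871, Σxy = 44380, Σx² = 1994, Σy² = 998441
Sxx = Σx² − (Σx)²/n = 1994 − 1764 = 230
Sxy = Σxy − (Σx)(Σy)/n = 44380 − 39291 = 5089
Syy = Σy² − (Σy)²/n = 998441 − 875160.25 = 123280.75
r = Sxy/√(Sxx·Syy) = 5089/√(28354572.5) = 5089/5324.901173 = 0.955698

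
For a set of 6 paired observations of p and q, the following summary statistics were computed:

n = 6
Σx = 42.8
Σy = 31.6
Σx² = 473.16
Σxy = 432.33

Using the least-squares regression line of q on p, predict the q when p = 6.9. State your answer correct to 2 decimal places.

4.98

Sxx = Σx² − (Σx)²/n = 473.16 − 305.306667 = 167.853333
Sxy = Σxy − (Σx)(Σy)/n = 432.33 − 225.413333 = 206.916667
b = Sxy/Sxx = 206.916667/167.853333 = 1.232723
a = ȳ − b·x̄ = 5.266667 − 1.232723·7.133333 = -3.526757
ŷ(6.9) = a + b·6.9 = -3.526757 + 1.232723·6.9 = 4.979031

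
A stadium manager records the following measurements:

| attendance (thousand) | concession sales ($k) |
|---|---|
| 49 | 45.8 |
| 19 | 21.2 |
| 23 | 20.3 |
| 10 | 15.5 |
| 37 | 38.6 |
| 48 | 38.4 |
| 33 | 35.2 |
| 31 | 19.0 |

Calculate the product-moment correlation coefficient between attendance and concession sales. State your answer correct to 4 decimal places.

n = 8, Σx = 250, Σy = 234, Σxy = 8290.9, Σx² = 9114, Σy² = 7763.98
Sxx = Σx² − (Σx)²/n = 9114 − 7812.5 = 1301.5
Sxy = Σxy − (Σx)(Σy)/n = 8290.9 − 7312.5 = 978.4
Syy = Σy² − (Σy)²/n = 7763.98 − 6844.5 = 919.48
r = Sxy/√(Sxx·Syy) = 978.4/√(1196703.22) = 978.4/1093.939313 = 0.894382

0.8944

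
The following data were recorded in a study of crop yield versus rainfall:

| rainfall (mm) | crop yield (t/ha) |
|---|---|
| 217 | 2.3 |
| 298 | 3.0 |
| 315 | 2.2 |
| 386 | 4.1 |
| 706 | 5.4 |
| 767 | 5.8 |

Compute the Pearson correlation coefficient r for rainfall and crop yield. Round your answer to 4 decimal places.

0.9545

n = 6, Σx = 2689, Σy = 22.8, Σxy = 11929.7, Σx² = 1470839, Σy² = 98.74
Sxx = Σx² − (Σx)²/n = 1470839 − 1205120.166667 = 265718.833333
Sxy = Σxy − (Σx)(Σy)/n = 11929.7 − 10218.2 = 1711.5
Syy = Σy² − (Σy)²/n = 98.74 − 86.64 = 12.1
r = Sxy/√(Sxx·Syy) = 1711.5/√(3215197.883333) = 1711.5/1793.097288 = 0.954494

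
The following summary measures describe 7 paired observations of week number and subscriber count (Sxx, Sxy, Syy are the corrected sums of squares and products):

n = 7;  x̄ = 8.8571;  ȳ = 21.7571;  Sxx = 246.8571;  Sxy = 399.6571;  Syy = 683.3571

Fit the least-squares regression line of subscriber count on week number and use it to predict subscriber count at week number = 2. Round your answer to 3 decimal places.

b = Sxy/Sxx = 399.6571/246.8571 = 1.618982
a = ȳ − b·x̄ = 21.7571 − 1.618982·8.8571 = 7.417618
ŷ(2) = a + b·2 = 7.417618 + 1.618982·2 = 10.655581

10.656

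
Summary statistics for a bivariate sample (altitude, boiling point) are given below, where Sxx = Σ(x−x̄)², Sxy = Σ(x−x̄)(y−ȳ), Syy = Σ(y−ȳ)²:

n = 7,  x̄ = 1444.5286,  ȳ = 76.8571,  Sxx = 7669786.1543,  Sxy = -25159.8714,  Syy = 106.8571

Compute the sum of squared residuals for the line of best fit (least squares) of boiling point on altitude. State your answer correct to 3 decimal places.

24.323

b = Sxy/Sxx = -25159.8714/7669786.1543 = -0.003280
SSE = Syy − b·Sxy = 106.8571 − (-0.003280)·(-25159.8714) = 24.322970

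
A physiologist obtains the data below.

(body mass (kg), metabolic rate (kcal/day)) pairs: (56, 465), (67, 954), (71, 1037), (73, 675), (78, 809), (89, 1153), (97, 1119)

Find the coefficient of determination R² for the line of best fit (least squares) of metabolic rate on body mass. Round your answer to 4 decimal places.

0.5881

n = 7, Σx = 531, Σy = 6212, Σxy = 487122, Σx² = 41409, Σy² = 5893386
Sxx = Σx² − (Σx)²/n = 41409 − 40280.142857 = 1128.857143
Sxy = Σxy − (Σx)(Σy)/n = 487122 − 471224.571429 = 15897.428571
Syy = Σy² − (Σy)²/n = 5893386 − 5512706.285714 = 380679.714286
R² = Sxy²/(Sxx·Syy) = (15897.428571)²/(1128.857143·380679.714286) = 0.588105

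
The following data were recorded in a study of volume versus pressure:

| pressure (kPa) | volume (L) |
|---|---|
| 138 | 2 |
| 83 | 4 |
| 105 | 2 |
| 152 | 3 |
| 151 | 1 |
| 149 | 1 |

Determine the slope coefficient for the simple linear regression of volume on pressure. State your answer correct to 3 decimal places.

n = 6, Σx = 778, Σy = 13, Σxy = 1574, Σx² = 105064
Sxx = Σx² − (Σx)²/n = 105064 − 100880.666667 = 4183.333333
Sxy = Σxy − (Σx)(Σy)/n = 1574 − 1685.666667 = -111.666667
b = Sxy/Sxx = -111.666667/4183.333333 = -0.026693

-0.027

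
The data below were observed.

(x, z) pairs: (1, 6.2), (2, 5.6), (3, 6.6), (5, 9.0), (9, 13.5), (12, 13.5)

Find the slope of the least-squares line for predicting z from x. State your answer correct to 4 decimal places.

0.8096

n = 6, Σx = 32, Σy = 54.4, Σxy = 365.7, Σx² = 264
Sxx = Σx² − (Σx)²/n = 264 − 170.666667 = 93.333333
Sxy = Σxy − (Σx)(Σy)/n = 365.7 − 290.133333 = 75.566667
b = Sxy/Sxx = 75.566667/93.333333 = 0.809643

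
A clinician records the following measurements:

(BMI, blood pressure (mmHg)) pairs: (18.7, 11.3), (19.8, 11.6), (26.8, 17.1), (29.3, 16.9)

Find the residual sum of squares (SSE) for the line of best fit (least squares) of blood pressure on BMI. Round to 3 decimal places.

n = 4, Σx = 94.6, Σy = 56.9, Σxy = 1394.44, Σx² = 2318.46, Σy² = 840.27
Sxx = Σx² − (Σx)²/n = 2318.46 − 2237.29 = 81.17
Sxy = Σxy − (Σx)(Σy)/n = 1394.44 − 1345.685 = 48.755
Syy = Σy² − (Σy)²/n = 840.27 − 809.4025 = 30.8675
b = Sxy/Sxx = 48.755/81.17 = 0.600653
SSE = Syy − b·Sxy = 30.8675 − 0.600653·48.755 = 1.582665

1.583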